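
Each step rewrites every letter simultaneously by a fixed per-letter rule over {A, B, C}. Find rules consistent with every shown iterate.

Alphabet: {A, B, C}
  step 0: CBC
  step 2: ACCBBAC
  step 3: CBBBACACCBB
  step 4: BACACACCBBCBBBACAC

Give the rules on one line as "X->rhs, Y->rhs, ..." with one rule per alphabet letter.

A->CB, B->AC, C->B

  step 3 ⇒ step 4: CBBBACACCBB ⇒ B·AC·AC·AC·CB·B·CB·B·B·AC·AC
    A ↦ CB
    B ↦ AC
    C ↦ B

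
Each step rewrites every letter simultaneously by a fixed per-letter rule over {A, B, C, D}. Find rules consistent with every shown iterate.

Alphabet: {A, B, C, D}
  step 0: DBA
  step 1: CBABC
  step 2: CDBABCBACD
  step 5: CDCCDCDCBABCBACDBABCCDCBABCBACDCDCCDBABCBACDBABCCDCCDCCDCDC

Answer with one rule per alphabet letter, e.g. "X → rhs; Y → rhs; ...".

  step 1 ⇒ step 2: CBABC ⇒ CD·BA·BC·BA·CD
    A ↦ BC
    B ↦ BA
    C ↦ CD
  step 0 ⇒ step 1: DBA ⇒ C·BA·BC
    D ↦ C

A->BC, B->BA, C->CD, D->C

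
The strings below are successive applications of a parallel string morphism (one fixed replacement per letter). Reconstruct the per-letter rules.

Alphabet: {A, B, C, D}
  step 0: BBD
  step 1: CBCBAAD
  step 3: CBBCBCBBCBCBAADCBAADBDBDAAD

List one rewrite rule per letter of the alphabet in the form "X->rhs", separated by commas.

  step 0 ⇒ step 1: BBD ⇒ CB·CB·AAD
    B ↦ CB
    D ↦ AAD
    A ↦ BD  (constrained at step 1)
    C ↦ B  (constrained at step 1)

A->BD, B->CB, C->B, D->AAD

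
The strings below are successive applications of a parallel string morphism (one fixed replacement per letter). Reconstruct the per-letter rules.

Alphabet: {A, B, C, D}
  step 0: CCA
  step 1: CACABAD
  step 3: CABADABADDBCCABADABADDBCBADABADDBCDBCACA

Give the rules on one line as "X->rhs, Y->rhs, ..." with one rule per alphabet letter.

  step 0 ⇒ step 1: CCA ⇒ CA·CA·BAD
    A ↦ BAD
    C ↦ CA
    B ↦ A  (constrained at step 1)
    D ↦ DBC  (constrained at step 1)

A->BAD, B->A, C->CA, D->DBC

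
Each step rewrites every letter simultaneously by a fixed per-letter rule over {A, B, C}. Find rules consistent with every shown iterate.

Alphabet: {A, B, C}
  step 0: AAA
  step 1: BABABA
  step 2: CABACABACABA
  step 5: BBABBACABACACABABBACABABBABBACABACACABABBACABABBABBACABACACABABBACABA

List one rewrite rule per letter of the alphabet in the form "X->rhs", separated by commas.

  step 1 ⇒ step 2: BABABA ⇒ CA·BA·CA·BA·CA·BA
    A ↦ BA
    B ↦ CA
    C ↦ B  (constrained at step 2)

A->BA, B->CA, C->B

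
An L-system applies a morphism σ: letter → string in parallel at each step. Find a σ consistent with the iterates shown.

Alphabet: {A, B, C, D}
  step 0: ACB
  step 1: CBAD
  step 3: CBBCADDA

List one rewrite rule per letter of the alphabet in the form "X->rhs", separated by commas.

A->CB, B->D, C->A, D->BC

  step 0 ⇒ step 1: ACB ⇒ CB·A·D
    A ↦ CB
    B ↦ D
    C ↦ A
    D ↦ BC  (constrained at step 1)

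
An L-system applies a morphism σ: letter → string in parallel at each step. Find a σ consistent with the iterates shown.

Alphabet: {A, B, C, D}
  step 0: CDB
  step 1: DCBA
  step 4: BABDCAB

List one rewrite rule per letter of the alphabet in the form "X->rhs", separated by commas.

  step 0 ⇒ step 1: CDB ⇒ DC·B·A
    B ↦ A
    C ↦ DC
    D ↦ B
    A ↦ B  (constrained at step 1)

A->B, B->A, C->DC, D->B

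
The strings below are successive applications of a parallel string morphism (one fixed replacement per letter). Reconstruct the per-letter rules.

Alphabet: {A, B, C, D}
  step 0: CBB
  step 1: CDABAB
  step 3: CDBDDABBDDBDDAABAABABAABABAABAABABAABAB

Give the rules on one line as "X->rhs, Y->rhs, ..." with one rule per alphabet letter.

  step 0 ⇒ step 1: CBB ⇒ CD·AB·AB
    B ↦ AB
    C ↦ CD
    A ↦ AAB  (constrained at step 1)
    D ↦ BDD  (constrained at step 1)

A->AAB, B->AB, C->CD, D->BDD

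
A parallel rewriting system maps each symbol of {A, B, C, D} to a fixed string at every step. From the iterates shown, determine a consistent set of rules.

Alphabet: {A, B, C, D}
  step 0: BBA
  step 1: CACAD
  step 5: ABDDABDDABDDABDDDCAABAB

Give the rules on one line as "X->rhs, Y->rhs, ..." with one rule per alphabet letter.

A->D, B->CA, C->D, D->AB

  step 0 ⇒ step 1: BBA ⇒ CA·CA·D
    A ↦ D
    B ↦ CA
    C ↦ D  (constrained at step 1)
    D ↦ AB  (constrained at step 1)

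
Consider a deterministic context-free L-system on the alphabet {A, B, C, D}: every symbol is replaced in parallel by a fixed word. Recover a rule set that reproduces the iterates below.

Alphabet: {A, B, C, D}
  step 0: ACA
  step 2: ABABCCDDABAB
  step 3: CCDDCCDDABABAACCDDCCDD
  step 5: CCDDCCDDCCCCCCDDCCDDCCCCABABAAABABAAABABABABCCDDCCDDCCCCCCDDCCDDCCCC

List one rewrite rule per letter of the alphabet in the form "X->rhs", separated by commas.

  step 2 ⇒ step 3: ABABCCDDABAB ⇒ CC·DD·CC·DD·AB·AB·A·A·CC·DD·CC·DD
    A ↦ CC
    B ↦ DD
    C ↦ AB
    D ↦ A

A->CC, B->DD, C->AB, D->A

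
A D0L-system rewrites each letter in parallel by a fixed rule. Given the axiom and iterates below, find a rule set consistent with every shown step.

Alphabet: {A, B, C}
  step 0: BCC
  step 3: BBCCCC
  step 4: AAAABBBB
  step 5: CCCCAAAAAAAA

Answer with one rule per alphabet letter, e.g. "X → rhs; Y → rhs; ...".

A->C, B->AA, C->B

  step 4 ⇒ step 5: AAAABBBB ⇒ C·C·C·C·AA·AA·AA·AA
    A ↦ C
    B ↦ AA
  step 3 ⇒ step 4: BBCCCC ⇒ AA·AA·B·B·B·B
    C ↦ B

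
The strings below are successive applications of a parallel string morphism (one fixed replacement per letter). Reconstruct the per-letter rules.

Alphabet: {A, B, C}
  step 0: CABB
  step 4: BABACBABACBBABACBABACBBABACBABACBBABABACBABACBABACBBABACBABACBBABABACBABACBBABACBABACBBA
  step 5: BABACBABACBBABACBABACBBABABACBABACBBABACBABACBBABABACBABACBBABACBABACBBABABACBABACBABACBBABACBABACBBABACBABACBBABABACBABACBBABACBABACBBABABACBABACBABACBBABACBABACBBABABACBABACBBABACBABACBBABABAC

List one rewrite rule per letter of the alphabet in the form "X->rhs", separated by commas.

A->BAC, B->BA, C->B

  step 4 ⇒ step 5: BABACBABACBBABACBABACBBABACBABACBBABABACBABACBABACBBABACBABACBBABABACBABACBBABACBABACBBA ⇒ BA·BAC·BA·BAC·B·BA·BAC·BA·BAC·B·BA·BA·BAC·BA·BAC·B·BA·BAC·BA·BAC·B·BA·BA·BAC·BA·BAC·B·BA·BAC·BA·BAC·B·BA·BA·BAC·BA·BAC·BA·BAC·B·BA·BAC·BA·BAC·B·BA·BAC·BA·BAC·B·BA·BA·BAC·BA·BAC·B·BA·BAC·BA·BAC·B·BA·BA·BAC·BA·BAC·BA·BAC·B·BA·BAC·BA·BAC·B·BA·BA·BAC·BA·BAC·B·BA·BAC·BA·BAC·B·BA·BA·BAC
    A ↦ BAC
    B ↦ BA
    C ↦ B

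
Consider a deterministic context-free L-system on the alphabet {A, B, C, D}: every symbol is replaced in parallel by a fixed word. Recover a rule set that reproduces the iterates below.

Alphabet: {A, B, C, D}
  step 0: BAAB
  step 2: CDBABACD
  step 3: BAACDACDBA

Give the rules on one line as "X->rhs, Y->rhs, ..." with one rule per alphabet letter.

  step 2 ⇒ step 3: CDBABACD ⇒ B·A·A·CD·A·CD·B·A
    A ↦ CD
    B ↦ A
    C ↦ B
    D ↦ A

A->CD, B->A, C->B, D->A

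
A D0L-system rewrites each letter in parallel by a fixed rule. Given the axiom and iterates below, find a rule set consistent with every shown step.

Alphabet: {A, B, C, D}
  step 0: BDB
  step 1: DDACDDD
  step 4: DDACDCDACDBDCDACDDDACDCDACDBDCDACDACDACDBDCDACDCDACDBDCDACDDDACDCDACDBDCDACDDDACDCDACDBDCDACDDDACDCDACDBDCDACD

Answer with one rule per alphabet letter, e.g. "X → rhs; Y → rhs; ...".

A->BD, B->DD, C->CD, D->ACD

  step 0 ⇒ step 1: BDB ⇒ DD·ACD·DD
    B ↦ DD
    D ↦ ACD
    A ↦ BD  (constrained at step 1)
    C ↦ CD  (constrained at step 1)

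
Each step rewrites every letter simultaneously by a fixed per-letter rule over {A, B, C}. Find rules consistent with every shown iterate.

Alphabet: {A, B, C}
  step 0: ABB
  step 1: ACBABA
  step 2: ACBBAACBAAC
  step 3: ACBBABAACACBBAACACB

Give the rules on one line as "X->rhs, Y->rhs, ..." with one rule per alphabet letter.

  step 2 ⇒ step 3: ACBBAACBAAC ⇒ AC·B·BA·BA·AC·AC·B·BA·AC·AC·B
    A ↦ AC
    B ↦ BA
    C ↦ B

A->AC, B->BA, C->B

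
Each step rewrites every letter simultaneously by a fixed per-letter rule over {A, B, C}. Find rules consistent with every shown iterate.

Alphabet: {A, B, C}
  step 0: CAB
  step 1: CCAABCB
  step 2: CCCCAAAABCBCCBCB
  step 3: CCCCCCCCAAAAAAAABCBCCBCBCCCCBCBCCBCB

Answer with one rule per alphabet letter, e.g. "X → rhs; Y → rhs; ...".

A->AA, B->BCB, C->CC

  step 2 ⇒ step 3: CCCCAAAABCBCCBCB ⇒ CC·CC·CC·CC·AA·AA·AA·AA·BCB·CC·BCB·CC·CC·BCB·CC·BCB
    A ↦ AA
    B ↦ BCB
    C ↦ CC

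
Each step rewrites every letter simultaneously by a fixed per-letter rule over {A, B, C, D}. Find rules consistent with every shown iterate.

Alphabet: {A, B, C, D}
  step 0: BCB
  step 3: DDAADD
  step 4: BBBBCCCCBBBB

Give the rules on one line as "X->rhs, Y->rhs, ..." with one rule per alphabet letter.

A->CC, B->A, C->D, D->BB

  step 3 ⇒ step 4: DDAADD ⇒ BB·BB·CC·CC·BB·BB
    A ↦ CC
    D ↦ BB
    B ↦ A  (constrained at step 0)
    C ↦ D  (constrained at step 0)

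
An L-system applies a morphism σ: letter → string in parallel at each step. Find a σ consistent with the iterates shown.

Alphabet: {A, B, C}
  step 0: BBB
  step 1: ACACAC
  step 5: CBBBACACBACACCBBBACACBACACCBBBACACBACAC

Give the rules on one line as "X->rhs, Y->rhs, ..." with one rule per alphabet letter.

A->CB, B->AC, C->B

  step 0 ⇒ step 1: BBB ⇒ AC·AC·AC
    B ↦ AC
    A ↦ CB  (constrained at step 1)
    C ↦ B  (constrained at step 1)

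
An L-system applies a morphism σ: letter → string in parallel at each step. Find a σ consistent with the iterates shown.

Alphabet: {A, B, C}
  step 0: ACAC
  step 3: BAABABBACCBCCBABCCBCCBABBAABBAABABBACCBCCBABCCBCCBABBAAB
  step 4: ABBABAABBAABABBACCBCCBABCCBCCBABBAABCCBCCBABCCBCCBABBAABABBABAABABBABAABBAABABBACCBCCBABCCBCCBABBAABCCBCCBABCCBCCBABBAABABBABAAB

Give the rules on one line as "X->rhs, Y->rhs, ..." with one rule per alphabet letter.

A->BA, B->AB, C->CCB

  step 3 ⇒ step 4: BAABABBACCBCCBABCCBCCBABBAABBAABABBACCBCCBABCCBCCBABBAAB ⇒ AB·BA·BA·AB·BA·AB·AB·BA·CCB·CCB·AB·CCB·CCB·AB·BA·AB·CCB·CCB·AB·CCB·CCB·AB·BA·AB·AB·BA·BA·AB·AB·BA·BA·AB·BA·AB·AB·BA·CCB·CCB·AB·CCB·CCB·AB·BA·AB·CCB·CCB·AB·CCB·CCB·AB·BA·AB·AB·BA·BA·AB
    A ↦ BA
    B ↦ AB
    C ↦ CCB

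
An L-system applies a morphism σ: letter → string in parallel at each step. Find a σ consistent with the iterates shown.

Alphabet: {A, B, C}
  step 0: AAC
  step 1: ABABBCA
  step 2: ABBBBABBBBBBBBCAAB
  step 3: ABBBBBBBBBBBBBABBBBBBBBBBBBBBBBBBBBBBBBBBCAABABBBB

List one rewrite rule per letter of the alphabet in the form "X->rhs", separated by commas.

A->AB, B->BBB, C->BCA

  step 2 ⇒ step 3: ABBBBABBBBBBBBCAAB ⇒ AB·BBB·BBB·BBB·BBB·AB·BBB·BBB·BBB·BBB·BBB·BBB·BBB·BBB·BCA·AB·AB·BBB
    A ↦ AB
    B ↦ BBB
    C ↦ BCA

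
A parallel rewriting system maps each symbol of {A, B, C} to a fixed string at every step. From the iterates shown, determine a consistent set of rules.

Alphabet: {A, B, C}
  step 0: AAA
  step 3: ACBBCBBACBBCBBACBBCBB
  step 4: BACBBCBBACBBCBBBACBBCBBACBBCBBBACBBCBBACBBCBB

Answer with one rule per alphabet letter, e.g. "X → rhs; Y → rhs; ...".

A->B, B->CBB, C->A

  step 3 ⇒ step 4: ACBBCBBACBBCBBACBBCBB ⇒ B·A·CBB·CBB·A·CBB·CBB·B·A·CBB·CBB·A·CBB·CBB·B·A·CBB·CBB·A·CBB·CBB
    A ↦ B
    B ↦ CBB
    C ↦ A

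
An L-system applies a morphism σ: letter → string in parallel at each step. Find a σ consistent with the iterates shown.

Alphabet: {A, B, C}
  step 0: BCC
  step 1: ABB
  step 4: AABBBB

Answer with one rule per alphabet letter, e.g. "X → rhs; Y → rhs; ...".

  step 0 ⇒ step 1: BCC ⇒ A·B·B
    B ↦ A
    C ↦ B
    A ↦ CC  (constrained at step 1)

A->CC, B->A, C->B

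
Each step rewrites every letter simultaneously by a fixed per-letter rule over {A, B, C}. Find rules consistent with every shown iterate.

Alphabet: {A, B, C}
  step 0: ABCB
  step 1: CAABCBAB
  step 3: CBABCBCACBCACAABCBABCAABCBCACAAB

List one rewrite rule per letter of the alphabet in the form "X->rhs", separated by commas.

  step 0 ⇒ step 1: ABCB ⇒ CA·AB·CB·AB
    A ↦ CA
    B ↦ AB
    C ↦ CB

A->CA, B->AB, C->CB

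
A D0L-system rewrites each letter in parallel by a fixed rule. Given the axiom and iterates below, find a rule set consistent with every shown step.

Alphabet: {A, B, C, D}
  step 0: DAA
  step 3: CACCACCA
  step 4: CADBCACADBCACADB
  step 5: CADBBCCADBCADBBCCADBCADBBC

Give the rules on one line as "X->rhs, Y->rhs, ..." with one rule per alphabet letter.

A->DB, B->C, C->CA, D->B

  step 4 ⇒ step 5: CADBCACADBCACADB ⇒ CA·DB·B·C·CA·DB·CA·DB·B·C·CA·DB·CA·DB·B·C
    A ↦ DB
    B ↦ C
    C ↦ CA
    D ↦ B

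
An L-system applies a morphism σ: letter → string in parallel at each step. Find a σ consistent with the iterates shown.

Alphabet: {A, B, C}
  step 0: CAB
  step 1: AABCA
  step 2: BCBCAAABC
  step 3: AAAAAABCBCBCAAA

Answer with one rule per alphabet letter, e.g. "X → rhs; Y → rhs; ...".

A->BC, B->A, C->AA

  step 2 ⇒ step 3: BCBCAAABC ⇒ A·AA·A·AA·BC·BC·BC·A·AA
    A ↦ BC
    B ↦ A
    C ↦ AA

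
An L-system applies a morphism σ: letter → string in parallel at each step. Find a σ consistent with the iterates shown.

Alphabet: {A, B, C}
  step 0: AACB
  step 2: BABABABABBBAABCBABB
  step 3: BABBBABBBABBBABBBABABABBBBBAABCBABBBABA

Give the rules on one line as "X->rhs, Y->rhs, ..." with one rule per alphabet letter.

  step 2 ⇒ step 3: BABABABABBBAABCBABB ⇒ BA·BB·BA·BB·BA·BB·BA·BB·BA·BA·BA·BB·BB·BA·ABC·BA·BB·BA·BA
    A ↦ BB
    B ↦ BA
    C ↦ ABC

A->BB, B->BA, C->ABC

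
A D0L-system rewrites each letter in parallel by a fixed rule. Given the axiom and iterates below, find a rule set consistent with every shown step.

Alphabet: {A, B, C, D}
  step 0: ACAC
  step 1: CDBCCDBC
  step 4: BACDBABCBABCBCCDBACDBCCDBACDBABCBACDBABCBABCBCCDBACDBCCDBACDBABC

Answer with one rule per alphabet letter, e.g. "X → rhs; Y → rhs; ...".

  step 0 ⇒ step 1: ACAC ⇒ CD·BC·CD·BC
    A ↦ CD
    C ↦ BC
    B ↦ BA  (constrained at step 1)
    D ↦ CD  (constrained at step 1)

A->CD, B->BA, C->BC, D->CD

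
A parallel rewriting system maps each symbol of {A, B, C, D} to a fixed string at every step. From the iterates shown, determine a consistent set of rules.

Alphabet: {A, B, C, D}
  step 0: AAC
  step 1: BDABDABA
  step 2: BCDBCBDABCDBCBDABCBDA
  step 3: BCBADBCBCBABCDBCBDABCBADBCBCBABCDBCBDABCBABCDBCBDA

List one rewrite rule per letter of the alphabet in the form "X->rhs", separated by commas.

A->BDA, B->BC, C->BA, D->DBC

  step 2 ⇒ step 3: BCDBCBDABCDBCBDABCBDA ⇒ BC·BA·DBC·BC·BA·BC·DBC·BDA·BC·BA·DBC·BC·BA·BC·DBC·BDA·BC·BA·BC·DBC·BDA
    A ↦ BDA
    B ↦ BC
    C ↦ BA
    D ↦ DBC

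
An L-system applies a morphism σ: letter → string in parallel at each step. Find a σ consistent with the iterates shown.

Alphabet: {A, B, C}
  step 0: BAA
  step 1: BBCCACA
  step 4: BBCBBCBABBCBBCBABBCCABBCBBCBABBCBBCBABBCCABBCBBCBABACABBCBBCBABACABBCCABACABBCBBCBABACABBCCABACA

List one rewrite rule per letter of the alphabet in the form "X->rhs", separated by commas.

  step 0 ⇒ step 1: BAA ⇒ BBC·CA·CA
    A ↦ CA
    B ↦ BBC
    C ↦ BA  (constrained at step 1)

A->CA, B->BBC, C->BA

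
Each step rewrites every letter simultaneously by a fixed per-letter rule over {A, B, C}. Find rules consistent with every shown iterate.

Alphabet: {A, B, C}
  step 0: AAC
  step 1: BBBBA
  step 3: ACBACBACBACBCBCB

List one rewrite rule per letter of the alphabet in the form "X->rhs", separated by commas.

A->BB, B->CB, C->A

  step 0 ⇒ step 1: AAC ⇒ BB·BB·A
    A ↦ BB
    C ↦ A
    B ↦ CB  (constrained at step 1)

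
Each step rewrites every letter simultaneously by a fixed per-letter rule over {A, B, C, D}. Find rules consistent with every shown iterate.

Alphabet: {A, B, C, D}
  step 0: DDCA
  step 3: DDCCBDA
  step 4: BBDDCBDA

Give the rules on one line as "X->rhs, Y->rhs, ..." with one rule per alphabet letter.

  step 3 ⇒ step 4: DDCCBDA ⇒ B·B·D·D·C·B·DA
    A ↦ DA
    B ↦ C
    C ↦ D
    D ↦ B

A->DA, B->C, C->D, D->B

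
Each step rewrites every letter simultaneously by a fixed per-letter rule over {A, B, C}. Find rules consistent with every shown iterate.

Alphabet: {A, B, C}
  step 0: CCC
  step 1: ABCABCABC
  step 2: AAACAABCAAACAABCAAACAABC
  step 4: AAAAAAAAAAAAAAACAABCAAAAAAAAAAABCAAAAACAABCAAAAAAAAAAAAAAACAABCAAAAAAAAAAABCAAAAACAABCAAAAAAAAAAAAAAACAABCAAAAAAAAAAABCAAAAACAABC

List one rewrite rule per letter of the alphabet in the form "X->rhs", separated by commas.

  step 1 ⇒ step 2: ABCABCABC ⇒ AA·ACA·ABC·AA·ACA·ABC·AA·ACA·ABC
    A ↦ AA
    B ↦ ACA
    C ↦ ABC

A->AA, B->ACA, C->ABC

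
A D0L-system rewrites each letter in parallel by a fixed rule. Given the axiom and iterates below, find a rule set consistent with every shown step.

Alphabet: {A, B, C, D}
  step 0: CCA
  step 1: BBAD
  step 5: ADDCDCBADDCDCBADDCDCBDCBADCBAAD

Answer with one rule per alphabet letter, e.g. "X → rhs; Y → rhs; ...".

A->AD, B->A, C->B, D->DC

  step 0 ⇒ step 1: CCA ⇒ B·B·AD
    A ↦ AD
    C ↦ B
    B ↦ A  (constrained at step 1)
    D ↦ DC  (constrained at step 1)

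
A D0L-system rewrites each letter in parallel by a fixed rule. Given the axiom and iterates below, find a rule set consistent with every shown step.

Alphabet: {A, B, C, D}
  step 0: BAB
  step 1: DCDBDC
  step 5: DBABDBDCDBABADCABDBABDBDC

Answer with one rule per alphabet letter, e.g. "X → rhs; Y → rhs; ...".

A->DB, B->DC, C->B, D->A

  step 0 ⇒ step 1: BAB ⇒ DC·DB·DC
    A ↦ DB
    B ↦ DC
    C ↦ B  (constrained at step 1)
    D ↦ A  (constrained at step 1)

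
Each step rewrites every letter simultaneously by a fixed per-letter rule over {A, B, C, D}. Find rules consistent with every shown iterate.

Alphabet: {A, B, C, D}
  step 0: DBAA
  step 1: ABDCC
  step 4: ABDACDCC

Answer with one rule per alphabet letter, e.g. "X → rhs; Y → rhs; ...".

  step 0 ⇒ step 1: DBAA ⇒ A·BD·C·C
    A ↦ C
    B ↦ BD
    D ↦ A
    C ↦ D  (constrained at step 1)

A->C, B->BD, C->D, D->A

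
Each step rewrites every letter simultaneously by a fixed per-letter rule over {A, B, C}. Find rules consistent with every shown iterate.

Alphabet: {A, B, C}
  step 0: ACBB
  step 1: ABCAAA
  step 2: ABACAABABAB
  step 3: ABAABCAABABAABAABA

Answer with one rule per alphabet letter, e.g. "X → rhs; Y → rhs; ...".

  step 2 ⇒ step 3: ABACAABABAB ⇒ AB·A·AB·CA·AB·AB·A·AB·A·AB·A
    A ↦ AB
    B ↦ A
    C ↦ CA

A->AB, B->A, C->CA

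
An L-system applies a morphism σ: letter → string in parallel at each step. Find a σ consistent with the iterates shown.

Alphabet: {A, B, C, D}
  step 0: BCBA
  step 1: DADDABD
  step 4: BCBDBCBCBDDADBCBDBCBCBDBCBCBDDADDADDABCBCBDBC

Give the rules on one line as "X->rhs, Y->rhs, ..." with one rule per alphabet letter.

A->BD, B->DA, C->D, D->BC

  step 0 ⇒ step 1: BCBA ⇒ DA·D·DA·BD
    A ↦ BD
    B ↦ DA
    C ↦ D
    D ↦ BC  (constrained at step 1)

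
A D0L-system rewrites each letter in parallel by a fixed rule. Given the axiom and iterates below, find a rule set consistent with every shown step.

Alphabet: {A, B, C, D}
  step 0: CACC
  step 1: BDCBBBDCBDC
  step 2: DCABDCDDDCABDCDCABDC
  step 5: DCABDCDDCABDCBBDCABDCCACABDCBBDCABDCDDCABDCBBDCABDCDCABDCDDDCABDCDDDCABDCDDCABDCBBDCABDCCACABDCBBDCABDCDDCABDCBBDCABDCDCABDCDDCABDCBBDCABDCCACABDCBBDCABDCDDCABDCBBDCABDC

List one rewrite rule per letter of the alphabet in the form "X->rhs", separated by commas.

  step 1 ⇒ step 2: BDCBBBDCBDC ⇒ D·CA·BDC·D·D·D·CA·BDC·D·CA·BDC
    B ↦ D
    C ↦ BDC
    D ↦ CA
  step 0 ⇒ step 1: CACC ⇒ BDC·BB·BDC·BDC
    A ↦ BB

A->BB, B->D, C->BDC, D->CA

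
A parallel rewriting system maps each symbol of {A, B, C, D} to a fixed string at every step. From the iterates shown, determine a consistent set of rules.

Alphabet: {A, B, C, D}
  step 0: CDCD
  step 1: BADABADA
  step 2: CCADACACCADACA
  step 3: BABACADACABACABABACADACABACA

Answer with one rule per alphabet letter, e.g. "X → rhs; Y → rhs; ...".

A->CA, B->C, C->BA, D->DA

  step 2 ⇒ step 3: CCADACACCADACA ⇒ BA·BA·CA·DA·CA·BA·CA·BA·BA·CA·DA·CA·BA·CA
    A ↦ CA
    C ↦ BA
    D ↦ DA
  step 1 ⇒ step 2: BADABADA ⇒ C·CA·DA·CA·C·CA·DA·CA
    B ↦ C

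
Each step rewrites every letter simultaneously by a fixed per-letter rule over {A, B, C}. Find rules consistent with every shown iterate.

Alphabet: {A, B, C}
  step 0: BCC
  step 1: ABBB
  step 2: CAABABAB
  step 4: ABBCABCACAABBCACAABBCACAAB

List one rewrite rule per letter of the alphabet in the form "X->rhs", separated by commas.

  step 1 ⇒ step 2: ABBB ⇒ CA·AB·AB·AB
    A ↦ CA
    B ↦ AB
  step 0 ⇒ step 1: BCC ⇒ AB·B·B
    C ↦ B

A->CA, B->AB, C->B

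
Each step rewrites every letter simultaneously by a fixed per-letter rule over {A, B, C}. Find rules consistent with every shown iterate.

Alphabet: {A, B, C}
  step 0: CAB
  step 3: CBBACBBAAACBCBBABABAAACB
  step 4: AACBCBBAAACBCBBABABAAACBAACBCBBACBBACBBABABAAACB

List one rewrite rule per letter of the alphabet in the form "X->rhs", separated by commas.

  step 3 ⇒ step 4: CBBACBBAAACBCBBABABAAACB ⇒ AA·CB·CB·BA·AA·CB·CB·BA·BA·BA·AA·CB·AA·CB·CB·BA·CB·BA·CB·BA·BA·BA·AA·CB
    A ↦ BA
    B ↦ CB
    C ↦ AA

A->BA, B->CB, C->AA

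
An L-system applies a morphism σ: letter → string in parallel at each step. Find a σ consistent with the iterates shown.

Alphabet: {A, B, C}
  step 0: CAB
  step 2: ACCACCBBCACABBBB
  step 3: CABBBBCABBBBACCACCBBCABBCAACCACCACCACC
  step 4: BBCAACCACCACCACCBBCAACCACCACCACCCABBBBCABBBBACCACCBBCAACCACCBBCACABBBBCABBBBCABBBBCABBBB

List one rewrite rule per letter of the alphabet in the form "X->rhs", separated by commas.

A->CA, B->ACC, C->BB

  step 3 ⇒ step 4: CABBBBCABBBBACCACCBBCABBCAACCACCACCACC ⇒ BB·CA·ACC·ACC·ACC·ACC·BB·CA·ACC·ACC·ACC·ACC·CA·BB·BB·CA·BB·BB·ACC·ACC·BB·CA·ACC·ACC·BB·CA·CA·BB·BB·CA·BB·BB·CA·BB·BB·CA·BB·BB
    A ↦ CA
    B ↦ ACC
    C ↦ BB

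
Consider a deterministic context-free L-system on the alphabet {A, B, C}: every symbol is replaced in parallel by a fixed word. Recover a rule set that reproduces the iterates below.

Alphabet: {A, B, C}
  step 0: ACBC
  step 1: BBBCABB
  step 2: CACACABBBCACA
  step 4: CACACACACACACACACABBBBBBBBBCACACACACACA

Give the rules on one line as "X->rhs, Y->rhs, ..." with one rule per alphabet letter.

  step 1 ⇒ step 2: BBBCABB ⇒ CA·CA·CA·BB·B·CA·CA
    A ↦ B
    B ↦ CA
    C ↦ BB

A->B, B->CA, C->BB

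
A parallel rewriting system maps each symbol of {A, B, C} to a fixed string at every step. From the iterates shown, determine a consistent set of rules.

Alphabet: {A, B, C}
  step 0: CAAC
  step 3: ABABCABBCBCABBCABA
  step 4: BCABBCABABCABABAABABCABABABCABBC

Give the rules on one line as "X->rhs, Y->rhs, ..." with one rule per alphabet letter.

A->BC, B->AB, C->A

  step 3 ⇒ step 4: ABABCABBCBCABBCABA ⇒ BC·AB·BC·AB·A·BC·AB·AB·A·AB·A·BC·AB·AB·A·BC·AB·BC
    A ↦ BC
    B ↦ AB
    C ↦ A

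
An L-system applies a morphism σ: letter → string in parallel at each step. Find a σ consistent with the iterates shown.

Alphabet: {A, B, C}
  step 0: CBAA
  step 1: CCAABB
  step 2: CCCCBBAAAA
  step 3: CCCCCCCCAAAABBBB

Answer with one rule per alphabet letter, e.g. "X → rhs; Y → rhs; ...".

A->B, B->AA, C->CC

  step 2 ⇒ step 3: CCCCBBAAAA ⇒ CC·CC·CC·CC·AA·AA·B·B·B·B
    A ↦ B
    B ↦ AA
    C ↦ CC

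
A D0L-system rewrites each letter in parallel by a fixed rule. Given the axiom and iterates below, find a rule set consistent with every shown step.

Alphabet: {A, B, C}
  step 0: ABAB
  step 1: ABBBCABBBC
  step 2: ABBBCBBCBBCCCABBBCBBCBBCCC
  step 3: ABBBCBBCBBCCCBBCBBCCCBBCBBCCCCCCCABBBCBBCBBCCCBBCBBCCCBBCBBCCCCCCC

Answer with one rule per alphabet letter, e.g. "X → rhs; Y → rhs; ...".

A->AB, B->BBC, C->CC

  step 2 ⇒ step 3: ABBBCBBCBBCCCABBBCBBCBBCCC ⇒ AB·BBC·BBC·BBC·CC·BBC·BBC·CC·BBC·BBC·CC·CC·CC·AB·BBC·BBC·BBC·CC·BBC·BBC·CC·BBC·BBC·CC·CC·CC
    A ↦ AB
    B ↦ BBC
    C ↦ CC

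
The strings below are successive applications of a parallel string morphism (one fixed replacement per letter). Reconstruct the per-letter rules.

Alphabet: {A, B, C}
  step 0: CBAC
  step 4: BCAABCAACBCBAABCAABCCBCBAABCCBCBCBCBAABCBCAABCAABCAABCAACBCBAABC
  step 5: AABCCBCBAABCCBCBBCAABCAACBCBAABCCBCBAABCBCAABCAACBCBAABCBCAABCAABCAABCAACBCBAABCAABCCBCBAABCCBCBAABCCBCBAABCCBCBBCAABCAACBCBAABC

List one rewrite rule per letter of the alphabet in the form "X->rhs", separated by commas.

A->CB, B->AA, C->BC

  step 4 ⇒ step 5: BCAABCAACBCBAABCAABCCBCBAABCCBCBCBCBAABCBCAABCAABCAABCAACBCBAABC ⇒ AA·BC·CB·CB·AA·BC·CB·CB·BC·AA·BC·AA·CB·CB·AA·BC·CB·CB·AA·BC·BC·AA·BC·AA·CB·CB·AA·BC·BC·AA·BC·AA·BC·AA·BC·AA·CB·CB·AA·BC·AA·BC·CB·CB·AA·BC·CB·CB·AA·BC·CB·CB·AA·BC·CB·CB·BC·AA·BC·AA·CB·CB·AA·BC
    A ↦ CB
    B ↦ AA
    C ↦ BC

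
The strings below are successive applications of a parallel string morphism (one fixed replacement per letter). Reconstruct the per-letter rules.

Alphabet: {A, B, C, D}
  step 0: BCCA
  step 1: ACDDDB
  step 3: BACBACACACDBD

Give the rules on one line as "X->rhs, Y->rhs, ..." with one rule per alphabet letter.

  step 0 ⇒ step 1: BCCA ⇒ AC·D·D·DB
    A ↦ DB
    B ↦ AC
    C ↦ D
    D ↦ B  (constrained at step 1)

A->DB, B->AC, C->D, D->B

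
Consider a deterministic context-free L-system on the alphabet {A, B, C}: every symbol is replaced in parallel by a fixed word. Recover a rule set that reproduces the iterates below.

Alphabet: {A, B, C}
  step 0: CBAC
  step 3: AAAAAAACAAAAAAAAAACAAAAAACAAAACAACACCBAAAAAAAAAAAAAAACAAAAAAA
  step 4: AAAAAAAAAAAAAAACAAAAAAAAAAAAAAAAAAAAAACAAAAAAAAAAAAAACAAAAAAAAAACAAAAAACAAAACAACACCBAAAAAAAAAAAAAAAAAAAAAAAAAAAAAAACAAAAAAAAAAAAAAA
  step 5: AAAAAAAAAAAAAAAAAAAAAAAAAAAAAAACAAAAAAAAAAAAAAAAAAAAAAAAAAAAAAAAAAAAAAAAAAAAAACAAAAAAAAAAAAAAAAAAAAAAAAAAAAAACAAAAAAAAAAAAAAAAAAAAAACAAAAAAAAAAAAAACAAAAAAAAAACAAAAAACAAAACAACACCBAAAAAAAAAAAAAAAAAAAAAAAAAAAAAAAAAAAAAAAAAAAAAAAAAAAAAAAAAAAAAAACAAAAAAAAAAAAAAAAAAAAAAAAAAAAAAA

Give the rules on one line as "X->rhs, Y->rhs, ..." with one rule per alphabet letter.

  step 4 ⇒ step 5: AAAAAAAAAAAAAAACAAAAAAAAAAAAAAAAAAAAAACAAAAAAAAAAAAAACAAAAAAAAAACAAAAAACAAAACAACACCBAAAAAAAAAAAAAAAAAAAAAAAAAAAAAAACAAAAAAAAAAAAAAA ⇒ AA·AA·AA·AA·AA·AA·AA·AA·AA·AA·AA·AA·AA·AA·AA·ACA·AA·AA·AA·AA·AA·AA·AA·AA·AA·AA·AA·AA·AA·AA·AA·AA·AA·AA·AA·AA·AA·AA·ACA·AA·AA·AA·AA·AA·AA·AA·AA·AA·AA·AA·AA·AA·AA·ACA·AA·AA·AA·AA·AA·AA·AA·AA·AA·AA·ACA·AA·AA·AA·AA·AA·AA·ACA·AA·AA·AA·AA·ACA·AA·AA·ACA·AA·ACA·ACA·CCB·AA·AA·AA·AA·AA·AA·AA·AA·AA·AA·AA·AA·AA·AA·AA·AA·AA·AA·AA·AA·AA·AA·AA·AA·AA·AA·AA·AA·AA·AA·AA·ACA·AA·AA·AA·AA·AA·AA·AA·AA·AA·AA·AA·AA·AA·AA·AA
    A ↦ AA
    B ↦ CCB
    C ↦ ACA

A->AA, B->CCB, C->ACA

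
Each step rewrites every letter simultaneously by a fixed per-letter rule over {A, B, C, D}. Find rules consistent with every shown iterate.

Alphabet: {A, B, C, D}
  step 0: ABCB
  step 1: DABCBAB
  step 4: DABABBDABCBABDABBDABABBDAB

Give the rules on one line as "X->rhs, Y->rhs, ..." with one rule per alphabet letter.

A->D, B->AB, C->CB, D->B

  step 0 ⇒ step 1: ABCB ⇒ D·AB·CB·AB
    A ↦ D
    B ↦ AB
    C ↦ CB
    D ↦ B  (constrained at step 1)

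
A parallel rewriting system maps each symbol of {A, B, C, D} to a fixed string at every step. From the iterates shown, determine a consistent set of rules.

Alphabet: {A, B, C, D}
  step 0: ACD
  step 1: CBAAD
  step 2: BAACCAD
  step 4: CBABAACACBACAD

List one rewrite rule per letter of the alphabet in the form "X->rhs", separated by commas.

  step 1 ⇒ step 2: CBAAD ⇒ BA·A·C·C·AD
    A ↦ C
    B ↦ A
    C ↦ BA
    D ↦ AD

A->C, B->A, C->BA, D->AD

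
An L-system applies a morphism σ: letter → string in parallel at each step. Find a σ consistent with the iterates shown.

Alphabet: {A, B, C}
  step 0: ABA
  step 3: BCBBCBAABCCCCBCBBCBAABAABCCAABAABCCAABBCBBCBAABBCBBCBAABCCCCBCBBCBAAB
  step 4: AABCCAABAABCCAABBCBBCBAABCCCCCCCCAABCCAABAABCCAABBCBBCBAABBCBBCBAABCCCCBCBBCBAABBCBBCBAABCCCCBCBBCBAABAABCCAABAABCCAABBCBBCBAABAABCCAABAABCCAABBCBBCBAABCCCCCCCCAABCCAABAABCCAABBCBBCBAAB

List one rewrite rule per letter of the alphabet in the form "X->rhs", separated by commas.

A->BCB, B->AAB, C->CC

  step 3 ⇒ step 4: BCBBCBAABCCCCBCBBCBAABAABCCAABAABCCAABBCBBCBAABBCBBCBAABCCCCBCBBCBAAB ⇒ AAB·CC·AAB·AAB·CC·AAB·BCB·BCB·AAB·CC·CC·CC·CC·AAB·CC·AAB·AAB·CC·AAB·BCB·BCB·AAB·BCB·BCB·AAB·CC·CC·BCB·BCB·AAB·BCB·BCB·AAB·CC·CC·BCB·BCB·AAB·AAB·CC·AAB·AAB·CC·AAB·BCB·BCB·AAB·AAB·CC·AAB·AAB·CC·AAB·BCB·BCB·AAB·CC·CC·CC·CC·AAB·CC·AAB·AAB·CC·AAB·BCB·BCB·AAB
    A ↦ BCB
    B ↦ AAB
    C ↦ CC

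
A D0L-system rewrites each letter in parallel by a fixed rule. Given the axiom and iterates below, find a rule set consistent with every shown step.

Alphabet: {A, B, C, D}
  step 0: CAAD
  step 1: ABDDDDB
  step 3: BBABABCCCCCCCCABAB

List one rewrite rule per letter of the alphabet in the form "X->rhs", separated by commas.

A->DD, B->CC, C->AB, D->B

  step 0 ⇒ step 1: CAAD ⇒ AB·DD·DD·B
    A ↦ DD
    C ↦ AB
    D ↦ B
    B ↦ CC  (constrained at step 1)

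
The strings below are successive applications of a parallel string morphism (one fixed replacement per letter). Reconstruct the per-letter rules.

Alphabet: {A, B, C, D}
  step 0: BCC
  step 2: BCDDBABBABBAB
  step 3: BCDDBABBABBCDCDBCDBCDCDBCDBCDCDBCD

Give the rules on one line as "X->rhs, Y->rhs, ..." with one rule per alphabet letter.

A->CD, B->BCD, C->D, D->BAB

  step 2 ⇒ step 3: BCDDBABBABBAB ⇒ BCD·D·BAB·BAB·BCD·CD·BCD·BCD·CD·BCD·BCD·CD·BCD
    A ↦ CD
    B ↦ BCD
    C ↦ D
    D ↦ BAB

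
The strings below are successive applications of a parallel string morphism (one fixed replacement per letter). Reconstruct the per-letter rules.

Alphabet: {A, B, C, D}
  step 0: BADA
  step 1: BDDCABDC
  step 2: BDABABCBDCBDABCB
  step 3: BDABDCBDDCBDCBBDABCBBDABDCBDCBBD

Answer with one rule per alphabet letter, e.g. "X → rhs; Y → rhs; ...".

A->DC, B->BD, C->CB, D->AB

  step 2 ⇒ step 3: BDABABCBDCBDABCB ⇒ BD·AB·DC·BD·DC·BD·CB·BD·AB·CB·BD·AB·DC·BD·CB·BD
    A ↦ DC
    B ↦ BD
    C ↦ CB
    D ↦ AB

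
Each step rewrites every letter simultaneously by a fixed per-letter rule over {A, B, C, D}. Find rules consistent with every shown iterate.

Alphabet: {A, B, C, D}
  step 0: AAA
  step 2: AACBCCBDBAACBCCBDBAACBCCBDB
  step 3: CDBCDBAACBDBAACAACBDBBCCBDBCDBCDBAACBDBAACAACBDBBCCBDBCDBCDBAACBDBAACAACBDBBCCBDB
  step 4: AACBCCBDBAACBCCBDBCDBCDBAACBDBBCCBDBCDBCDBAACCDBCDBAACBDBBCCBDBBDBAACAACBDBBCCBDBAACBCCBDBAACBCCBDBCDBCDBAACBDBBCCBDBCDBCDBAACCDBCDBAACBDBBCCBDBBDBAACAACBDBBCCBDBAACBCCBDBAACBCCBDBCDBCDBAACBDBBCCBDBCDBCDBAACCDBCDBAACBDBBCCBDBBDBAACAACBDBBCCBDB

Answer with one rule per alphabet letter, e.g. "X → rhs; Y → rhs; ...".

  step 3 ⇒ step 4: CDBCDBAACBDBAACAACBDBBCCBDBCDBCDBAACBDBAACAACBDBBCCBDBCDBCDBAACBDBAACAACBDBBCCBDB ⇒ AAC·BCC·BDB·AAC·BCC·BDB·CDB·CDB·AAC·BDB·BCC·BDB·CDB·CDB·AAC·CDB·CDB·AAC·BDB·BCC·BDB·BDB·AAC·AAC·BDB·BCC·BDB·AAC·BCC·BDB·AAC·BCC·BDB·CDB·CDB·AAC·BDB·BCC·BDB·CDB·CDB·AAC·CDB·CDB·AAC·BDB·BCC·BDB·BDB·AAC·AAC·BDB·BCC·BDB·AAC·BCC·BDB·AAC·BCC·BDB·CDB·CDB·AAC·BDB·BCC·BDB·CDB·CDB·AAC·CDB·CDB·AAC·BDB·BCC·BDB·BDB·AAC·AAC·BDB·BCC·BDB
    A ↦ CDB
    B ↦ BDB
    C ↦ AAC
    D ↦ BCC

A->CDB, B->BDB, C->AAC, D->BCC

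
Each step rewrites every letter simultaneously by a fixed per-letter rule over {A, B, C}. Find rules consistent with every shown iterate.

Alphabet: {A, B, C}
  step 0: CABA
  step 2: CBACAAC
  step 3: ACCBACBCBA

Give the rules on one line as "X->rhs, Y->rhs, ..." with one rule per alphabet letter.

  step 2 ⇒ step 3: CBACAAC ⇒ A·C·CB·A·CB·CB·A
    A ↦ CB
    B ↦ C
    C ↦ A

A->CB, B->C, C->A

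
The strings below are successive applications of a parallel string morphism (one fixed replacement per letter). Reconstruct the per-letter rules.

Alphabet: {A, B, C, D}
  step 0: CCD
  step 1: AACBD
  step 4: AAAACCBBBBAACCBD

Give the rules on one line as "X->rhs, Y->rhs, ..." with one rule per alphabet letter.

A->BB, B->C, C->A, D->CBD

  step 0 ⇒ step 1: CCD ⇒ A·A·CBD
    C ↦ A
    D ↦ CBD
    A ↦ BB  (constrained at step 1)
    B ↦ C  (constrained at step 1)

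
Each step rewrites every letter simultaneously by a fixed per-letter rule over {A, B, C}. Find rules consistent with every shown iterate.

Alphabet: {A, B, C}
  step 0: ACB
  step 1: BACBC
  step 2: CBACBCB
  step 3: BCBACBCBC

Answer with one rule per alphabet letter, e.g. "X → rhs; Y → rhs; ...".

  step 2 ⇒ step 3: CBACBCB ⇒ B·C·BAC·B·C·B·C
    A ↦ BAC
    B ↦ C
    C ↦ B

A->BAC, B->C, C->B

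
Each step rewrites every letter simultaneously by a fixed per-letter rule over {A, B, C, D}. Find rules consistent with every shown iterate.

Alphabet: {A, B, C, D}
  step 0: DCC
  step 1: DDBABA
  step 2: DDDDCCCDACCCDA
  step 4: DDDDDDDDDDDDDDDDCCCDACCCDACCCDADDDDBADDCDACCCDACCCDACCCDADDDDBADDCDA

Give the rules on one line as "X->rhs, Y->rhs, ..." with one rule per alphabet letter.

  step 1 ⇒ step 2: DDBABA ⇒ DD·DD·CC·CDA·CC·CDA
    A ↦ CDA
    B ↦ CC
    D ↦ DD
  step 0 ⇒ step 1: DCC ⇒ DD·BA·BA
    C ↦ BA

A->CDA, B->CC, C->BA, D->DD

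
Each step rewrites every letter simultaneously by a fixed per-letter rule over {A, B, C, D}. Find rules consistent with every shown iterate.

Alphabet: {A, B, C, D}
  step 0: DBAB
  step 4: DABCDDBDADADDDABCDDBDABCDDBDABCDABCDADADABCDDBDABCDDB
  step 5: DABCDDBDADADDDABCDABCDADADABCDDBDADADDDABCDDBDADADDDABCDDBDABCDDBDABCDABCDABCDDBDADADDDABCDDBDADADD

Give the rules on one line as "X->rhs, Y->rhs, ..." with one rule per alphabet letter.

  step 4 ⇒ step 5: DABCDDBDADADDDABCDDBDABCDDBDABCDABCDADADABCDDBDABCDDB ⇒ DA·BC·DD·B·DA·DA·DD·DA·BC·DA·BC·DA·DA·DA·BC·DD·B·DA·DA·DD·DA·BC·DD·B·DA·DA·DD·DA·BC·DD·B·DA·BC·DD·B·DA·BC·DA·BC·DA·BC·DD·B·DA·DA·DD·DA·BC·DD·B·DA·DA·DD
    A ↦ BC
    B ↦ DD
    C ↦ B
    D ↦ DA

A->BC, B->DD, C->B, D->DA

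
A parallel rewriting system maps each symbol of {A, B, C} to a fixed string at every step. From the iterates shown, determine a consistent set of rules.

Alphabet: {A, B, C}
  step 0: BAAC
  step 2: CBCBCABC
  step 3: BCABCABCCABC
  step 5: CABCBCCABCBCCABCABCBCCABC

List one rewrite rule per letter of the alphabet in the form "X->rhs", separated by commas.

A->C, B->A, C->BC

  step 2 ⇒ step 3: CBCBCABC ⇒ BC·A·BC·A·BC·C·A·BC
    A ↦ C
    B ↦ A
    C ↦ BC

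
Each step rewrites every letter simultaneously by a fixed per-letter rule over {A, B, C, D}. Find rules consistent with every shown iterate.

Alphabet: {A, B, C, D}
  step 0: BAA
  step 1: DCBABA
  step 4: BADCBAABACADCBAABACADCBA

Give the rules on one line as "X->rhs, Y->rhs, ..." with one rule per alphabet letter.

A->BA, B->DC, C->A, D->C

  step 0 ⇒ step 1: BAA ⇒ DC·BA·BA
    A ↦ BA
    B ↦ DC
    C ↦ A  (constrained at step 1)
    D ↦ C  (constrained at step 1)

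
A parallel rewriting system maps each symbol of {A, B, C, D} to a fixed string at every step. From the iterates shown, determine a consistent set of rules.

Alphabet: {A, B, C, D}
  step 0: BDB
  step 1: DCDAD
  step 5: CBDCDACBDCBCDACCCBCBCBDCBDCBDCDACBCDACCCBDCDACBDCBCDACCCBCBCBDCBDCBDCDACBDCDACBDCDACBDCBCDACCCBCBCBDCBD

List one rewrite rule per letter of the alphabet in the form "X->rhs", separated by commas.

A->CC, B->D, C->CB, D->CDA

  step 0 ⇒ step 1: BDB ⇒ D·CDA·D
    B ↦ D
    D ↦ CDA
    A ↦ CC  (constrained at step 1)
    C ↦ CB  (constrained at step 1)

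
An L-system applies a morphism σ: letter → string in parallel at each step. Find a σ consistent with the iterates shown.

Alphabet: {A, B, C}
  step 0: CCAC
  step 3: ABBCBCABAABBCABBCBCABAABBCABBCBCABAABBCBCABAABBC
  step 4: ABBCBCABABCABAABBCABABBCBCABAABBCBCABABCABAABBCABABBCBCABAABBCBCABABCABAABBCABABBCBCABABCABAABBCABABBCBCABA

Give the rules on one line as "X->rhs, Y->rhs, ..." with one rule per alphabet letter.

  step 3 ⇒ step 4: ABBCBCABAABBCABBCBCABAABBCABBCBCABAABBCBCABAABBC ⇒ AB·BC·BC·ABA·BC·ABA·AB·BC·AB·AB·BC·BC·ABA·AB·BC·BC·ABA·BC·ABA·AB·BC·AB·AB·BC·BC·ABA·AB·BC·BC·ABA·BC·ABA·AB·BC·AB·AB·BC·BC·ABA·BC·ABA·AB·BC·AB·AB·BC·BC·ABA
    A ↦ AB
    B ↦ BC
    C ↦ ABA

A->AB, B->BC, C->ABA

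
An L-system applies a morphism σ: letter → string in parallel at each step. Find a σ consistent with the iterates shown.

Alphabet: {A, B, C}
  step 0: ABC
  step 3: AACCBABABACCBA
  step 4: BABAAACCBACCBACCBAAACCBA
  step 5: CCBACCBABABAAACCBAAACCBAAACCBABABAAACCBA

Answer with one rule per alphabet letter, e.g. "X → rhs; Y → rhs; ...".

  step 4 ⇒ step 5: BABAAACCBACCBACCBAAACCBA ⇒ CC·BA·CC·BA·BA·BA·A·A·CC·BA·A·A·CC·BA·A·A·CC·BA·BA·BA·A·A·CC·BA
    A ↦ BA
    B ↦ CC
    C ↦ A

A->BA, B->CC, C->A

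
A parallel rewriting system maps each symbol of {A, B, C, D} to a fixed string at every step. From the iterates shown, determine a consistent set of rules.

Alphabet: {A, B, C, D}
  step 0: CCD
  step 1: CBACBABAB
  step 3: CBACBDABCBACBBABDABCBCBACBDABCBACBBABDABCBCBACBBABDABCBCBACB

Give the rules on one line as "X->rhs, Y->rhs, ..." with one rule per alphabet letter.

  step 0 ⇒ step 1: CCD ⇒ CBA·CBA·BAB
    C ↦ CBA
    D ↦ BAB
    A ↦ DAB  (constrained at step 1)
    B ↦ CB  (constrained at step 1)

A->DAB, B->CB, C->CBA, D->BAB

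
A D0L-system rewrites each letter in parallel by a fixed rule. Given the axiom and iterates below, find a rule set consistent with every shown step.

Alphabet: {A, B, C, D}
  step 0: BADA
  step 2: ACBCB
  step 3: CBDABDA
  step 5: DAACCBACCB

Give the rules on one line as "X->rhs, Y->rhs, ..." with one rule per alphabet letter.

A->C, B->DA, C->B, D->A

  step 2 ⇒ step 3: ACBCB ⇒ C·B·DA·B·DA
    A ↦ C
    B ↦ DA
    C ↦ B
    D ↦ A  (constrained at step 0)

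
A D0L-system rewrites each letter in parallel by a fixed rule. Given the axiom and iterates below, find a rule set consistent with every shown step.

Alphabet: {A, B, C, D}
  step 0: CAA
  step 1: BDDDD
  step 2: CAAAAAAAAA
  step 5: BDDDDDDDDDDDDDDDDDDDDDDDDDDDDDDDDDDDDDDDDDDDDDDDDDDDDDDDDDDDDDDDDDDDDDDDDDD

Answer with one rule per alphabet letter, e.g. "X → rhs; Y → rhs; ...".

A->DD, B->CA, C->B, D->AA

  step 1 ⇒ step 2: BDDDD ⇒ CA·AA·AA·AA·AA
    B ↦ CA
    D ↦ AA
  step 0 ⇒ step 1: CAA ⇒ B·DD·DD
    A ↦ DD
  step 0 ⇒ step 1: CAA ⇒ B·DD·DD
    C ↦ B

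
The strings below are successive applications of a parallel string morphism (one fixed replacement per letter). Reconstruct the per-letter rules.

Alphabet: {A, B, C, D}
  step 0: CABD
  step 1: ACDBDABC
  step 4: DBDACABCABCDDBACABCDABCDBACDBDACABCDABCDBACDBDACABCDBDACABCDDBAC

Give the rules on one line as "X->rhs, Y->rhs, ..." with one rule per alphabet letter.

A->DB, B->D, C->AC, D->ABC

  step 0 ⇒ step 1: CABD ⇒ AC·DB·D·ABC
    A ↦ DB
    B ↦ D
    C ↦ AC
    D ↦ ABC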